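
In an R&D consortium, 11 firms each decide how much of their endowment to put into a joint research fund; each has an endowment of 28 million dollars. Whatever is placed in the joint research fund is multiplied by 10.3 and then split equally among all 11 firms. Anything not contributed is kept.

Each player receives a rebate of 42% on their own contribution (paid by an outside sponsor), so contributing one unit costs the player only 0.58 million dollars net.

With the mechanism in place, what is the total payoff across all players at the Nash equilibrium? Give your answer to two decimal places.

With the mechanism, a contributed unit returns (10.3/11) / 0.58 = 1.6144 per unit of net cost to the contributor — now above 1 — so contributing fully is weakly dominant for every player.
So the Nash equilibrium is full contribution by all 11; the group earns 11 × (28 × 0.42 + 10.3 × 28) = 3301.76.

3301.76 million dollars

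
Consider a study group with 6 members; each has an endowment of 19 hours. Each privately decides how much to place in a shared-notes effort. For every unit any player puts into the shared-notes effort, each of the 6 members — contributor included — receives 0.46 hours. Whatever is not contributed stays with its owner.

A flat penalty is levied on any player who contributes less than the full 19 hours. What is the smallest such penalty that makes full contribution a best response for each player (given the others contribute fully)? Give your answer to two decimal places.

10.26 hours

Given the others contribute fully, the best deviation is to contribute 0 (any partial contribution still incurs the fine and gives up units whose private return 0.46 is below 1).
Deviating from 19 to 0 saves 19 hours but forfeits the deviator's share of the drop in the shared-notes effort: 0.46 × 19 = 8.74.
So the deviation gain is 19 − 8.74 = 10.26, and the fine must be at least 10.26 hours to wipe it out.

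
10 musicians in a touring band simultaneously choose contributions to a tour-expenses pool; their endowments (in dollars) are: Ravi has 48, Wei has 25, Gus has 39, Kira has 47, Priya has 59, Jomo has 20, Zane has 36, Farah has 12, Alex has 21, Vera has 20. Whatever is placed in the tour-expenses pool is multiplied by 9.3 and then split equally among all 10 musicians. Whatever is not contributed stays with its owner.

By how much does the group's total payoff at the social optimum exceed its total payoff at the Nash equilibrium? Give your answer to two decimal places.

2714.10 dollars

The private return per contributed unit is 9.3/10 = 0.9300 < 1 for every player regardless of endowment, so the Nash equilibrium is zero contribution and the group total is Σ E_j = 48 + 25 + 39 + 47 + 59 + 20 + 36 + 12 + 21 + 20 = 327.
Each contributed unit returns 9.300 to the group, so the social optimum is full contribution by everyone: group total = 9.300 × 327 = 3041.10.
Efficiency loss = (9.300 − 1) × 327 = 2714.10.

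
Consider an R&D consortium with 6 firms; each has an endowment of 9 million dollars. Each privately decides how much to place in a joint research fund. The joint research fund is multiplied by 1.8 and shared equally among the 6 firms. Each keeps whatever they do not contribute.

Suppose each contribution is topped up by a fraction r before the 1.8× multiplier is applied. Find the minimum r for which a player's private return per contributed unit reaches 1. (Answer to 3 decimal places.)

2.333

With matching at rate r, one contributed unit becomes (1 + r) in the joint research fund and returns 1.8 × (1 + r) / 6 to the contributor.
Setting this equal to 1: 1 + r = 6/1.8 = 3.3333.
So the minimum matching rate is r = 3.3333 − 1 = 2.333.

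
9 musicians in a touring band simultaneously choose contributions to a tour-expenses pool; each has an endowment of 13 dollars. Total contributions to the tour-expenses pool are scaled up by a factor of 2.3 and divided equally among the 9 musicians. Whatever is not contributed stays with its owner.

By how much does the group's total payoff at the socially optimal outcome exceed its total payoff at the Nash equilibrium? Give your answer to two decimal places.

152.10 dollars

Each contributed unit returns 2.3/9 = 0.2556 to its contributor — below 1 — so contributing 0 is dominant for every player. At the Nash equilibrium everyone keeps their 13, and the group total is 9 × 13 = 117.
Each contributed unit returns 2.300 to the group as a whole (0.2556 to each of 9 players), which exceeds 1, so the social optimum is full contribution: group total = 2.300 × 117 = 269.10.
Efficiency loss = 269.10 − 117 = 152.10.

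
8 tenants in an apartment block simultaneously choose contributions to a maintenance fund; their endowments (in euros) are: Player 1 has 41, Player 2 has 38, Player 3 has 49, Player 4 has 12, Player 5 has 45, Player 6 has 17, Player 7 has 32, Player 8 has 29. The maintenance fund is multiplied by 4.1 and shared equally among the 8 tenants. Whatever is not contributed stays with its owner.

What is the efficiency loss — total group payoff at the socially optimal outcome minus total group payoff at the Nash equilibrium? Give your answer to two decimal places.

815.30 euros

The private return per contributed unit is 4.1/8 = 0.5125 < 1 for every player regardless of endowment, so the Nash equilibrium is zero contribution and the group total is Σ E_j = 41 + 38 + 49 + 12 + 45 + 17 + 32 + 29 = 263.
Each contributed unit returns 4.100 to the group, so the social optimum is full contribution by everyone: group total = 4.100 × 263 = 1078.30.
Efficiency loss = (4.100 − 1) × 263 = 815.30.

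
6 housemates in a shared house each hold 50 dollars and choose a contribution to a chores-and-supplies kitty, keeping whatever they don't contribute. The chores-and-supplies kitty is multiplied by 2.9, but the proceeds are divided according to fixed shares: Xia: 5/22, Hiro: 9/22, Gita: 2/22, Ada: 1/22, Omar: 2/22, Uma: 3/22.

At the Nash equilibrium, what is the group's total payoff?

A player with share s gets back 2.9·s per unit contributed, so full contribution is dominant for anyone with s > 1/2.9 = 0.3448 and zero contribution is dominant for anyone below.
The only share above 0.3448 is Hiro's 9/22, contributing 50; the remaining 5 contribute 0. Total contributed: 50.
The chores-and-supplies kitty pays out 2.9 × 50 = 145.00 in total (split across the unequal shares, but the aggregate is all that matters for the group sum).
The 5 free-riders keep 50 each, adding 250. Group total = 250 + 145.00 = 395.00.

395.00 dollars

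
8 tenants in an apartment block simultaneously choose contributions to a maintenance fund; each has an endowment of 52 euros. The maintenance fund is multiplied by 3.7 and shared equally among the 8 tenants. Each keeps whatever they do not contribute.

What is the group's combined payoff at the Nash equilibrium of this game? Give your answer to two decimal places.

416.00 euros

Each contributed unit returns 3.7/8 = 0.4625 to its contributor — below 1 — so contributing 0 is dominant for every player. At the Nash equilibrium everyone keeps their 52, and the group total is 8 × 52 = 416.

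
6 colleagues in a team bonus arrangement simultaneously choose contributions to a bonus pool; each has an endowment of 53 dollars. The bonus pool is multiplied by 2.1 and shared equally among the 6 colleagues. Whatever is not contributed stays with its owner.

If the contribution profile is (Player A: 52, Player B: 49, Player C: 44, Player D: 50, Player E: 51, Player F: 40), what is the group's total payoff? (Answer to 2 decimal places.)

Total contributed: 52 + 49 + 44 + 50 + 51 + 40 = 286; total kept: 6 × 53 − 286 = 32.
The bonus pool pays out 2.1 × 286 = 600.60 in aggregate.
Group total = 32 + 600.60 = 632.60.

632.60 dollars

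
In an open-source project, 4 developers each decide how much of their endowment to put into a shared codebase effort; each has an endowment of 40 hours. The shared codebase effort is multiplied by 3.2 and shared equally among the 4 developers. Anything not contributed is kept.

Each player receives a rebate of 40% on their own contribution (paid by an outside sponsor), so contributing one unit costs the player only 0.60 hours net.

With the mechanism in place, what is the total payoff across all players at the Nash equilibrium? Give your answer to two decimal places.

576.00 hours

Under the mechanism each unit contributed yields (3.2/4) / 0.60 = 1.3333 back to its contributor per unit of net cost, which exceeds 1, making full contribution the dominant choice for everyone.
So the Nash equilibrium is full contribution by all 4; the group earns 4 × (40 × 0.40 + 3.2 × 40) = 576.00.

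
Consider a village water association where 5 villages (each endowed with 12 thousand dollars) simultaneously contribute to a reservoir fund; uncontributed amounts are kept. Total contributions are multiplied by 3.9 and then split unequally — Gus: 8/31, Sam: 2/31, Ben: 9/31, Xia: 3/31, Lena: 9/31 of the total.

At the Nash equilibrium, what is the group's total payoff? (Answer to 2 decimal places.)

164.40 thousand dollars

Each unit j contributes comes back to j as 3.9 × (j's share), so j prefers to contribute only if that share exceeds 1/3.9 = 0.2564; otherwise keeping the unit dominates.
The shares above 0.2564 belong to Gus, Ben and Lena, contributing 12 each; the remaining 2 contribute 0. Total contributed: 36.
The reservoir fund pays out 3.9 × 36 = 140.40 in total (split across the unequal shares, but the aggregate is all that matters for the group sum).
The 2 free-riders keep 12 each, adding 24. Group total = 24 + 140.40 = 164.40.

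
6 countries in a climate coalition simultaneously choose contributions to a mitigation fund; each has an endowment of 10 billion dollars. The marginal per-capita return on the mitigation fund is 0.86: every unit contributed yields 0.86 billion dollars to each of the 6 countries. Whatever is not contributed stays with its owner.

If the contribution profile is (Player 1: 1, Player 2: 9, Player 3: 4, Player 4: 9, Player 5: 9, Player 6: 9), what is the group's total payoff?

Total contributed: 1 + 9 + 4 + 9 + 9 + 9 = 41; total kept: 6 × 10 − 41 = 19.
The mitigation fund pays out 0.86 × 6 × 41 = 211.56 in aggregate.
Group total = 19 + 211.56 = 230.56.

230.56 billion dollars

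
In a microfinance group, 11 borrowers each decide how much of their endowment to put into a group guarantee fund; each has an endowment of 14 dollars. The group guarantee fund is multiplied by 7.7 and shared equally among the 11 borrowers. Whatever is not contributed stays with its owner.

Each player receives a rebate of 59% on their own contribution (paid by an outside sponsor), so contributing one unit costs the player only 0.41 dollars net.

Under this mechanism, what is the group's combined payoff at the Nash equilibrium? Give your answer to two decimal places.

1276.66 dollars

With the mechanism, a contributed unit returns (7.7/11) / 0.41 = 1.7073 per unit of net cost to the contributor — now above 1 — so contributing fully is weakly dominant for every player.
At the Nash equilibrium everyone contributes 14. Group total payoff = 11 × (14 × 0.59 + 7.7 × 14) = 1276.66.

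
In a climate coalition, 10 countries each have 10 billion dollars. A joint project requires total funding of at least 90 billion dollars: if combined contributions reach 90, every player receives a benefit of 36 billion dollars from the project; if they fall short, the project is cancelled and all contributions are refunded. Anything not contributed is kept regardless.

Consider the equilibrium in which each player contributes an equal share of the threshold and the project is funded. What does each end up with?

Equal share of the threshold: 90/10 = 9.
At this profile no one gains by cutting their contribution: any cut drops the total below 90, the project is cancelled, contributions are refunded, and the deviator ends with 10, which is less than 10 − 9 + 36 = 37. Contributing more than 9 just wastes the excess. So contributing exactly 9 is a best response.
Each player's payoff: 10 − 9 + 36 = 37.

37 billion dollars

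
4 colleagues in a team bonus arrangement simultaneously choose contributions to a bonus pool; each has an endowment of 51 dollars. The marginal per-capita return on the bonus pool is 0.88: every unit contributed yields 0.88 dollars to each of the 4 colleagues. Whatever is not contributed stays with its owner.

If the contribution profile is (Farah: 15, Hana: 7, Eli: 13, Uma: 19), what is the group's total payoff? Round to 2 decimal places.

Total contributed: 15 + 7 + 13 + 19 = 54; total kept: 4 × 51 − 54 = 150.
The bonus pool pays out 0.88 × 4 × 54 = 190.08 in aggregate.
Group total = 150 + 190.08 = 340.08.

340.08 dollars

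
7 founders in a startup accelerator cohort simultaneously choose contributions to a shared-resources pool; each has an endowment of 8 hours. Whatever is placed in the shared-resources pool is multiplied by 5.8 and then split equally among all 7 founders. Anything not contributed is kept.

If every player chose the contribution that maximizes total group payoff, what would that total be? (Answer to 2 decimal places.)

324.80 hours

Each contributed unit returns 5.800 to the group as a whole (0.8286 to each of 7 players), which exceeds 1, so the social optimum is full contribution: group total = 5.800 × 56 = 324.80.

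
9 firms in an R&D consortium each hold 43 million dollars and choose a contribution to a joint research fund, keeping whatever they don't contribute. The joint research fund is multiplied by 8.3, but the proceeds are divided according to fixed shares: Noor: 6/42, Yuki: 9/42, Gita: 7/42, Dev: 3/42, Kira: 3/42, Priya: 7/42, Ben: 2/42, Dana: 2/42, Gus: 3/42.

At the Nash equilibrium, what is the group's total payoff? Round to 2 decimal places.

1642.60 million dollars

For player j, contributing a unit is worthwhile iff 8.3 × (j's share) ≥ 1, i.e. iff j's share is at least 0.1205.
Noor, Yuki, Gita and Priya are above the threshold, contributing 43 each; the remaining 5 contribute 0. Total contributed: 172.
The joint research fund pays out 8.3 × 172 = 1427.60 in total (split across the unequal shares, but the aggregate is all that matters for the group sum).
The 5 free-riders keep 43 each, adding 215. Group total = 215 + 1427.60 = 1642.60.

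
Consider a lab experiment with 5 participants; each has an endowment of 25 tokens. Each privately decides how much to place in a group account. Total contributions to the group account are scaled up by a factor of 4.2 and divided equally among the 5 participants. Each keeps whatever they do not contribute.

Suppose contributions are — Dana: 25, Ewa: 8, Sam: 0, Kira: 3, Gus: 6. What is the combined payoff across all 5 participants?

Total contributed: 25 + 8 + 0 + 3 + 6 = 42; total kept: 5 × 25 − 42 = 83.
The group account pays out 4.2 × 42 = 176.40 in aggregate.
Group total = 83 + 176.40 = 259.40.

259.40 tokens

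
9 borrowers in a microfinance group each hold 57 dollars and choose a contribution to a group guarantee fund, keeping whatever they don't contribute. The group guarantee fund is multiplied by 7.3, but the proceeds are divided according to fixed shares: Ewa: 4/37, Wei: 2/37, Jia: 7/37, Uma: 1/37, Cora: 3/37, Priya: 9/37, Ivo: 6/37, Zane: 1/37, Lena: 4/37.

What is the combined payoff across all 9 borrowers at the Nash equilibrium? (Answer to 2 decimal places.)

1590.30 dollars

Each unit j contributes comes back to j as 7.3 × (j's share), so j prefers to contribute only if that share exceeds 1/7.3 = 0.1370; otherwise keeping the unit dominates.
Jia, Priya and Ivo clear that bar, contributing 57 each; the remaining 6 contribute 0. Total contributed: 171.
The group guarantee fund pays out 7.3 × 171 = 1248.30 in total (split across the unequal shares, but the aggregate is all that matters for the group sum).
The 6 free-riders keep 57 each, adding 342. Group total = 342 + 1248.30 = 1590.30.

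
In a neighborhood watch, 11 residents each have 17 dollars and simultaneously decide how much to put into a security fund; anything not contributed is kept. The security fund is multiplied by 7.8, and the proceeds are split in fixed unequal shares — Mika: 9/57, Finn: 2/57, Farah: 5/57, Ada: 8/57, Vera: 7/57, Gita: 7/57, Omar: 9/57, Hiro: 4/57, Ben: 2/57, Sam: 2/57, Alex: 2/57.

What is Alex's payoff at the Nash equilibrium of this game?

Player j's private return per contributed unit is 7.8 × (j's share). Contributing is weakly dominant for j when that share is at least 1/7.8 = 0.1282, and contributing 0 is dominant otherwise.
The shares above 0.1282 belong to Mika, Ada and Omar, contributing 17 each; the remaining 8 contribute 0. Total contributed: 51.
Alex keeps 17 and receives 7.8 × 51 × 2/57 = 13.96 from the security fund, for a payoff of 30.96.

30.96 dollars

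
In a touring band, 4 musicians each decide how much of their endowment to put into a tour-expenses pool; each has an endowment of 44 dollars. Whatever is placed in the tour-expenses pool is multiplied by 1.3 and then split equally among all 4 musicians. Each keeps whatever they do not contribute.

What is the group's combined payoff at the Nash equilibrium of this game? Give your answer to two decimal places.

Each contributed unit returns 1.3/4 = 0.3250 to its contributor — below 1 — so contributing 0 is dominant for every player. At the Nash equilibrium everyone keeps their 44, and the group total is 4 × 44 = 176.

176.00 dollars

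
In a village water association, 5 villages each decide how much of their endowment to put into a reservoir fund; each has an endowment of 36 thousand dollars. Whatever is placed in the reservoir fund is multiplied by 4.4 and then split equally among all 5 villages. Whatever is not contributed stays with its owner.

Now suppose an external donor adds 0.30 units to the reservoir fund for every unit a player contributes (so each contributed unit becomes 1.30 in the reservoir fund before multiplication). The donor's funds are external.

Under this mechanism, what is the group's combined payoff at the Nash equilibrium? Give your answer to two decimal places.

1029.60 thousand dollars

With the mechanism, a contributed unit returns 4.4 × 1.30 / 5 = 1.1440 per unit of net cost to the contributor — now above 1 — so contributing fully is weakly dominant for every player.
At the Nash equilibrium everyone contributes 36. Group total payoff = 4.4 × 1.30 × 180 = 1029.60.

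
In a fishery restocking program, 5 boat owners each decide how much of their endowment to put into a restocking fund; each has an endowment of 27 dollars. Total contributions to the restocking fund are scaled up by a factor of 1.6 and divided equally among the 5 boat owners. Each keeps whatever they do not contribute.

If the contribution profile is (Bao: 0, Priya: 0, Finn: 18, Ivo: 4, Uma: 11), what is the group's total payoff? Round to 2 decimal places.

Total contributed: 0 + 0 + 18 + 4 + 11 = 33; total kept: 5 × 27 − 33 = 102.
The restocking fund pays out 1.6 × 33 = 52.80 in aggregate.
Group total = 102 + 52.80 = 154.80.

154.80 dollars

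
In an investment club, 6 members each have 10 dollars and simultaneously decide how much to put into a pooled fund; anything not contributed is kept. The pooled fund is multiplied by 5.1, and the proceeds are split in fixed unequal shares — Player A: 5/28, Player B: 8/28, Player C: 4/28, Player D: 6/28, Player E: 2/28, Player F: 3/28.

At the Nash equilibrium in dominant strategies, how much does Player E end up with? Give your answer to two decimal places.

17.29 dollars

For player j, contributing a unit is worthwhile iff 5.1 × (j's share) ≥ 1, i.e. iff j's share is at least 0.1961.
The shares above 0.1961 belong to Player B and Player D, contributing 10 each; the remaining 4 contribute 0. Total contributed: 20.
Player E keeps 10 and receives 5.1 × 20 × 2/28 = 7.29 from the pooled fund, for a payoff of 17.29.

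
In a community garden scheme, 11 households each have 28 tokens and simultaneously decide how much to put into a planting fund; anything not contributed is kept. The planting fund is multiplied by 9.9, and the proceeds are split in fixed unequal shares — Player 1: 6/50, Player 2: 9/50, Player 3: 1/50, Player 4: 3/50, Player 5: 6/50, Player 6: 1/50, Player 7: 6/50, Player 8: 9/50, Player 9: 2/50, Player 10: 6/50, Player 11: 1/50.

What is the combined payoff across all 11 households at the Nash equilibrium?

1803.20 tokens

A player with share s gets back 9.9·s per unit contributed, so full contribution is dominant for anyone with s > 1/9.9 = 0.1010 and zero contribution is dominant for anyone below.
The shares above 0.1010 belong to Player 1, Player 2, Player 5, Player 7, Player 8 and Player 10, contributing 28 each; the remaining 5 contribute 0. Total contributed: 168.
The planting fund pays out 9.9 × 168 = 1663.20 in total (split across the unequal shares, but the aggregate is all that matters for the group sum).
The 5 free-riders keep 28 each, adding 140. Group total = 140 + 1663.20 = 1803.20.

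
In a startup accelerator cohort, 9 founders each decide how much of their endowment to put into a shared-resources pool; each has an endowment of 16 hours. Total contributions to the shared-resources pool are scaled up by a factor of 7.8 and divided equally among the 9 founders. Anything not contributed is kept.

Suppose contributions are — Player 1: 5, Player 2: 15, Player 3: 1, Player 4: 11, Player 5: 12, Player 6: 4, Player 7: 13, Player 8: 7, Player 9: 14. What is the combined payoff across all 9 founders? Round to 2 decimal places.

701.60 hours

Total contributed: 5 + 15 + 1 + 11 + 12 + 4 + 13 + 7 + 14 = 82; total kept: 9 × 16 − 82 = 62.
The shared-resources pool pays out 7.8 × 82 = 639.60 in aggregate.
Group total = 62 + 639.60 = 701.60.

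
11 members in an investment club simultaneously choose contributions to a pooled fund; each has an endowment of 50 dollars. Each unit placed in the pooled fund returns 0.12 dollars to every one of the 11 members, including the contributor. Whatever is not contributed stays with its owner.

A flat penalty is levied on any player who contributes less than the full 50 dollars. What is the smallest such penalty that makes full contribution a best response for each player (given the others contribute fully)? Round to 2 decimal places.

44.00 dollars

Given the others contribute fully, the best deviation is to contribute 0 (any partial contribution still incurs the fine and gives up units whose private return 0.12 is below 1).
Deviating from 50 to 0 saves 50 dollars but forfeits the deviator's share of the drop in the pooled fund: 0.12 × 50 = 6.00.
So the deviation gain is 50 − 6.00 = 44.00, and the fine must be at least 44.00 dollars to wipe it out.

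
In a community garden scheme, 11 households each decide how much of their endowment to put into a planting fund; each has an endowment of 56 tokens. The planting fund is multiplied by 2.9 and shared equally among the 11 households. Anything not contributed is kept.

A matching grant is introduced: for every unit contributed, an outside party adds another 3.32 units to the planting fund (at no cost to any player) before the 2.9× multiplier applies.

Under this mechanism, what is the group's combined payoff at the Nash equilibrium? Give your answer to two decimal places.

7717.25 tokens

The effective private return per unit is now 2.9 × 4.32 / 11 = 1.1389 > 1, so every player's dominant strategy flips to full contribution.
At the Nash equilibrium everyone contributes 56. Group total payoff = 2.9 × 4.32 × 616 = 7717.25.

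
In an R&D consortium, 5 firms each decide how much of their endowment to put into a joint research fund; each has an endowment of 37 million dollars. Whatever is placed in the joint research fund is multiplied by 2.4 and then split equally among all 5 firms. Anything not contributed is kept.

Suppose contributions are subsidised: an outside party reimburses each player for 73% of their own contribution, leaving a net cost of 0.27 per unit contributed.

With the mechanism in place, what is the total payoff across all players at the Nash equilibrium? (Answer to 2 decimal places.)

Under the mechanism each unit contributed yields (2.4/5) / 0.27 = 1.7778 back to its contributor per unit of net cost, which exceeds 1, making full contribution the dominant choice for everyone.
At the Nash equilibrium everyone contributes 37. Group total payoff = 5 × (37 × 0.73 + 2.4 × 37) = 579.05.

579.05 million dollars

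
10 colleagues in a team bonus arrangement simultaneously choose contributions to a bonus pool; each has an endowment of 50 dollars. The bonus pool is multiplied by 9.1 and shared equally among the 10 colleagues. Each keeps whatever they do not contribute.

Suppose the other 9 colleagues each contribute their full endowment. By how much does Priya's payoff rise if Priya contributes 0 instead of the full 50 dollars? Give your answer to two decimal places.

4.50 dollars

Switching from a contribution of 50 to 0 lets Priya keep an extra 50 dollars, but lowers the bonus pool by 50, which costs Priya their own share of that drop: 9.1/10 × 50 = 45.50.
Net gain = 50 − 45.50 = 4.50. The private return per contributed unit (0.9100) is below 1, so free-riding is indeed the best response regardless of what the others do.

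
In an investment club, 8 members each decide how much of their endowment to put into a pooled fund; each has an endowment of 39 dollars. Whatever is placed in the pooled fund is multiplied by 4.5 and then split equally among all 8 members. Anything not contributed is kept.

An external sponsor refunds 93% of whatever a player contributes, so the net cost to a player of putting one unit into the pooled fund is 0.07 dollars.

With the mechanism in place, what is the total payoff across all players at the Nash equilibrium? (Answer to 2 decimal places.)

1694.16 dollars

The effective private return per unit is now (4.5/8) / 0.07 = 8.0357 > 1, so every player's dominant strategy flips to full contribution.
So the Nash equilibrium is full contribution by all 8; the group earns 8 × (39 × 0.93 + 4.5 × 39) = 1694.16.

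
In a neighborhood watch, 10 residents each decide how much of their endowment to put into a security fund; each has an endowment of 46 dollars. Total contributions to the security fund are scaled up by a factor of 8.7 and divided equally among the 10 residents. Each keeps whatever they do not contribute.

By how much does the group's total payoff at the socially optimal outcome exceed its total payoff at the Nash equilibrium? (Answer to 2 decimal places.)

Each contributed unit returns 8.7/10 = 0.8700 to its contributor — below 1 — so contributing 0 is dominant for every player. At the Nash equilibrium everyone keeps their 46, and the group total is 10 × 46 = 460.
Each contributed unit returns 8.700 to the group as a whole (0.8700 to each of 10 players), which exceeds 1, so the social optimum is full contribution: group total = 8.700 × 460 = 4002.00.
Efficiency loss = 4002.00 − 460 = 3542.00.

3542.00 dollars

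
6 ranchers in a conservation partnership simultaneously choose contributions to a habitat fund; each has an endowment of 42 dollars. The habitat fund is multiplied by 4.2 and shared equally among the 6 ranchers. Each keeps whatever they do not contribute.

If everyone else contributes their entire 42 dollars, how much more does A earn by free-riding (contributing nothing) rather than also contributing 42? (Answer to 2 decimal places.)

Switching from a contribution of 42 to 0 lets A keep an extra 42 dollars, but lowers the habitat fund by 42, which costs A their own share of that drop: 4.2/6 × 42 = 29.40.
Net gain = 42 − 29.40 = 12.60. The private return per contributed unit (0.7000) is below 1, so free-riding is indeed the best response regardless of what the others do.

12.60 dollars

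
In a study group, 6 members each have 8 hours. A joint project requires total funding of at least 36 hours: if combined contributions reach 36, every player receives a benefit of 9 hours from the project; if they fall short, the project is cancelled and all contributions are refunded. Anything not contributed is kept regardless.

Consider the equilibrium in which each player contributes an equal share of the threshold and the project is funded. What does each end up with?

Equal share of the threshold: 36/6 = 6.
At this profile no one gains by cutting their contribution: any cut drops the total below 36, the project is cancelled, contributions are refunded, and the deviator ends with 8, which is less than 8 − 6 + 9 = 11. Contributing more than 6 just wastes the excess. So contributing exactly 6 is a best response.
Each player's payoff: 8 − 6 + 9 = 11.

11 hours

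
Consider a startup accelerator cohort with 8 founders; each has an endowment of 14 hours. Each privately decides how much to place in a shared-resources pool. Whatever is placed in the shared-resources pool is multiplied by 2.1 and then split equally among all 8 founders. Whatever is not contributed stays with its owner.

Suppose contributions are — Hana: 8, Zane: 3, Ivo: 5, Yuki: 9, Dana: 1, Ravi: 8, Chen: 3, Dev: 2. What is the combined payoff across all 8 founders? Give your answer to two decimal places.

154.90 hours

Total contributed: 8 + 3 + 5 + 9 + 1 + 8 + 3 + 2 = 39; total kept: 8 × 14 − 39 = 73.
The shared-resources pool pays out 2.1 × 39 = 81.90 in aggregate.
Group total = 73 + 81.90 = 154.90.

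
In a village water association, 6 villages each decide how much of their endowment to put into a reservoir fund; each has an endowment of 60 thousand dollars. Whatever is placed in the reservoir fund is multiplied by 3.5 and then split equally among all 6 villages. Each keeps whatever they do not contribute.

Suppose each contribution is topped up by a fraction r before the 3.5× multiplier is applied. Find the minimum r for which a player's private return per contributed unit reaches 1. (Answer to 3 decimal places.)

0.714

With matching at rate r, one contributed unit becomes (1 + r) in the reservoir fund and returns 3.5 × (1 + r) / 6 to the contributor.
Setting this equal to 1: 1 + r = 6/3.5 = 1.7143.
So the minimum matching rate is r = 1.7143 − 1 = 0.714.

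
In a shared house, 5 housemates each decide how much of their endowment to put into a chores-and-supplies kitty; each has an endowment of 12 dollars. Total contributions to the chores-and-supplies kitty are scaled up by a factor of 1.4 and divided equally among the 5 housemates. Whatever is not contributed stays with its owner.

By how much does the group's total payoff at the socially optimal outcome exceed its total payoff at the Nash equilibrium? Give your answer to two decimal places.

24.00 dollars

Each contributed unit returns 1.4/5 = 0.2800 to its contributor — below 1 — so contributing 0 is dominant for every player. At the Nash equilibrium everyone keeps their 12, and the group total is 5 × 12 = 60.
Each contributed unit returns 1.400 to the group as a whole (0.2800 to each of 5 players), which exceeds 1, so the social optimum is full contribution: group total = 1.400 × 60 = 84.00.
Efficiency loss = 84.00 − 60 = 24.00.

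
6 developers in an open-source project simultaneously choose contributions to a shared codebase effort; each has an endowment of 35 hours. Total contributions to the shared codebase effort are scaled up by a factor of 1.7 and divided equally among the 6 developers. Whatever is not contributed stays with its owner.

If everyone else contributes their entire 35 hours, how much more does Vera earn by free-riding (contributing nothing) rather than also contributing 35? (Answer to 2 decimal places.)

Switching from a contribution of 35 to 0 lets Vera keep an extra 35 hours, but lowers the shared codebase effort by 35, which costs Vera their own share of that drop: 1.7/6 × 35 = 9.92.
Net gain = 35 − 9.92 = 25.08. The private return per contributed unit (0.2833) is below 1, so free-riding is indeed the best response regardless of what the others do.

25.08 hours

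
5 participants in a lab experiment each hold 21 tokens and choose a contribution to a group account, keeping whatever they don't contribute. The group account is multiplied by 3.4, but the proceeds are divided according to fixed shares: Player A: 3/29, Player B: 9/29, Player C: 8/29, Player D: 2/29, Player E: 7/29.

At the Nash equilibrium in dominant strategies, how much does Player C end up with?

40.70 tokens

Each unit j contributes comes back to j as 3.4 × (j's share), so j prefers to contribute only if that share exceeds 1/3.4 = 0.2941; otherwise keeping the unit dominates.
Only Player B (9/29) clears that bar, contributing 21; the remaining 4 contribute 0. Total contributed: 21.
Player C keeps 21 and receives 3.4 × 21 × 8/29 = 19.70 from the group account, for a payoff of 40.70.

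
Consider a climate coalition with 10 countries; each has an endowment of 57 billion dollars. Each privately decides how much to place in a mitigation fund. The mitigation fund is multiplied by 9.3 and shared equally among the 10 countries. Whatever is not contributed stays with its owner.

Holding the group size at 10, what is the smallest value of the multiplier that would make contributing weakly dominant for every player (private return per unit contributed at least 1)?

A contributed unit returns (multiplier)/10 to its contributor.
This reaches 1 exactly when the multiplier is 10.

10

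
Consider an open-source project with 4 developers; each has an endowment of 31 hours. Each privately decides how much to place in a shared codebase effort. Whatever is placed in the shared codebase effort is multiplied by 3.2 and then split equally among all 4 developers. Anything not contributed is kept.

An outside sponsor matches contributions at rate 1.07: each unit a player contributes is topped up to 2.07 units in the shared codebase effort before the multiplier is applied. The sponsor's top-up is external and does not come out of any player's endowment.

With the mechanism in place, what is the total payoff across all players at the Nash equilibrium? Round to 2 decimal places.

Under the mechanism each unit contributed yields 3.2 × 2.07 / 4 = 1.6560 back to its contributor per unit of net cost, which exceeds 1, making full contribution the dominant choice for everyone.
At the Nash equilibrium everyone contributes 31. Group total payoff = 3.2 × 2.07 × 124 = 821.38.

821.38 hours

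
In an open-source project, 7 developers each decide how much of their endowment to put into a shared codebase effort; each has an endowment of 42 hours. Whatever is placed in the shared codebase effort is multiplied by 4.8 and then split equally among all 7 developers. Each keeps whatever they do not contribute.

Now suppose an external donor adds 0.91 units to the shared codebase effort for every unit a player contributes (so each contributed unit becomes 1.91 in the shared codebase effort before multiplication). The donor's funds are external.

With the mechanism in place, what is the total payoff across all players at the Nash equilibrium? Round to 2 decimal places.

2695.39 hours

The effective private return per unit is now 4.8 × 1.91 / 7 = 1.3097 > 1, so every player's dominant strategy flips to full contribution.
So the Nash equilibrium is full contribution by all 7; the group earns 4.8 × 1.91 × 294 = 2695.39.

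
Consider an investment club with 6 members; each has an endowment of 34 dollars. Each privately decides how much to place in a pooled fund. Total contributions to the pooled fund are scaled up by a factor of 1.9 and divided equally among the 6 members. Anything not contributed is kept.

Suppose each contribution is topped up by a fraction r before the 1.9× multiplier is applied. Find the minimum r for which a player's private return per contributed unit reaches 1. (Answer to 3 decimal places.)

2.158

With matching at rate r, one contributed unit becomes (1 + r) in the pooled fund and returns 1.9 × (1 + r) / 6 to the contributor.
Setting this equal to 1: 1 + r = 6/1.9 = 3.1579.
So the minimum matching rate is r = 3.1579 − 1 = 2.158.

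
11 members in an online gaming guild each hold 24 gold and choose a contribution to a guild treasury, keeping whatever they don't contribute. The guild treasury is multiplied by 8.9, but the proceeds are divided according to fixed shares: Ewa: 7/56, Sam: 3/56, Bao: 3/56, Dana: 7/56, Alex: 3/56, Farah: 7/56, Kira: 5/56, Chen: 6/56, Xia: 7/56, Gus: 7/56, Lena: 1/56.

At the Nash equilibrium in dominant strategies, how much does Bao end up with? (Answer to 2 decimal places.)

For player j, contributing a unit is worthwhile iff 8.9 × (j's share) ≥ 1, i.e. iff j's share is at least 0.1124.
The shares above 0.1124 belong to Ewa, Dana, Farah, Xia and Gus, contributing 24 each; the remaining 6 contribute 0. Total contributed: 120.
Bao keeps 24 and receives 8.9 × 120 × 3/56 = 57.21 from the guild treasury, for a payoff of 81.21.

81.21 gold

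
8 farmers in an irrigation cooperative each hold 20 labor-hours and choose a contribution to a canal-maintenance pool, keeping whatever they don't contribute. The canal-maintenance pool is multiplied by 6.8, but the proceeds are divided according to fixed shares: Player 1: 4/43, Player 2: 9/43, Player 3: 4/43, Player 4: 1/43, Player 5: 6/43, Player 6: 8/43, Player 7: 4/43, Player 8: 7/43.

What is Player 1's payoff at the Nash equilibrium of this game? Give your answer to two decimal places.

For player j, contributing a unit is worthwhile iff 6.8 × (j's share) ≥ 1, i.e. iff j's share is at least 0.1471.
Player 2, Player 6 and Player 8 clear that bar, contributing 20 each; the remaining 5 contribute 0. Total contributed: 60.
Player 1 keeps 20 and receives 6.8 × 60 × 4/43 = 37.95 from the canal-maintenance pool, for a payoff of 57.95.

57.95 labor-hours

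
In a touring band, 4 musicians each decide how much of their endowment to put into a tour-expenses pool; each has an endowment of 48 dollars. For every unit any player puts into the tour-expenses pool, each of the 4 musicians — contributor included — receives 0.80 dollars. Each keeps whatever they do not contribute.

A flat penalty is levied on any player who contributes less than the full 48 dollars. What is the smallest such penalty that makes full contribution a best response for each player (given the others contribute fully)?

Given the others contribute fully, the best deviation is to contribute 0 (any partial contribution still incurs the fine and gives up units whose private return 0.80 is below 1).
Deviating from 48 to 0 saves 48 dollars but forfeits the deviator's share of the drop in the tour-expenses pool: 0.80 × 48 = 38.40.
So the deviation gain is 48 − 38.40 = 9.60, and the fine must be at least 9.60 dollars to wipe it out.

9.60 dollars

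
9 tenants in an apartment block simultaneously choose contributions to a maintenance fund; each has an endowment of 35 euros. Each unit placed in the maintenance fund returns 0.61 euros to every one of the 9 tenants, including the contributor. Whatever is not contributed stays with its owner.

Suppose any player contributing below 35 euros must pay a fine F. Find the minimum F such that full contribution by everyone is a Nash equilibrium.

Given the others contribute fully, the best deviation is to contribute 0 (any partial contribution still incurs the fine and gives up units whose private return 0.61 is below 1).
Deviating from 35 to 0 saves 35 euros but forfeits the deviator's share of the drop in the maintenance fund: 0.61 × 35 = 21.35.
So the deviation gain is 35 − 21.35 = 13.65, and the fine must be at least 13.65 euros to wipe it out.

13.65 euros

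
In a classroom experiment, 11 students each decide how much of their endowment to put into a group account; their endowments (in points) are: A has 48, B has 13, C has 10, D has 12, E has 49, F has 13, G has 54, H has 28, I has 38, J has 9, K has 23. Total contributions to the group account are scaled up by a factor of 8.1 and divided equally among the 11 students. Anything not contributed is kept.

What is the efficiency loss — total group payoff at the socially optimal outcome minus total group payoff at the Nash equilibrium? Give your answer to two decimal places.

The private return per contributed unit is 8.1/11 = 0.7364 < 1 for every player regardless of endowment, so the Nash equilibrium is zero contribution and the group total is Σ E_j = 48 + 13 + 10 + 12 + 49 + 13 + 54 + 28 + 38 + 9 + 23 = 297.
Each contributed unit returns 8.100 to the group, so the social optimum is full contribution by everyone: group total = 8.100 × 297 = 2405.70.
Efficiency loss = (8.100 − 1) × 297 = 2108.70.

2108.70 points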